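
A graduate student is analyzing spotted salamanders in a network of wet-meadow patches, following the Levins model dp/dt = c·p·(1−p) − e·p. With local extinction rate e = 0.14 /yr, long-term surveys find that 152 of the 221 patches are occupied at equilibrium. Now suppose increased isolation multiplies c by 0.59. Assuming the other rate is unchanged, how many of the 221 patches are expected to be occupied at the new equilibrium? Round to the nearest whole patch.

Observed p* = 152/221 = 0.68778.
Balance c(1−p*) = e gives c = e/(1 − 0.68778) = 0.14/0.31222 = 0.44840.
New p* = 1 − e/c = 1 − 0.14000/0.26456 = 0.47082.
Expected occupied = 221 × 0.47082 = 104.05 ≈ 104.

104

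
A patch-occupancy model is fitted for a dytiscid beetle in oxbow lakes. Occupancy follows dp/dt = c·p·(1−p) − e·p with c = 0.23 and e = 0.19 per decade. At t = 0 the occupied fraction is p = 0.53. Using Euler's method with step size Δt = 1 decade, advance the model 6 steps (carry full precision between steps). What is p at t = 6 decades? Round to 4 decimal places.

0.3602

Update rule: p ← p + [c·p·(1−p) − e·p]·Δt with Δt = 1.
t = 1: p = 0.53000 + (-0.04341) = 0.48659
t = 2: p = 0.48659 + (-0.03499) = 0.45160
t = 3: p = 0.45160 + (-0.02884) = 0.42276
t = 4: p = 0.42276 + (-0.02420) = 0.39856
t = 5: p = 0.39856 + (-0.02059) = 0.37797
t = 6: p = 0.37797 + (-0.01774) = 0.36023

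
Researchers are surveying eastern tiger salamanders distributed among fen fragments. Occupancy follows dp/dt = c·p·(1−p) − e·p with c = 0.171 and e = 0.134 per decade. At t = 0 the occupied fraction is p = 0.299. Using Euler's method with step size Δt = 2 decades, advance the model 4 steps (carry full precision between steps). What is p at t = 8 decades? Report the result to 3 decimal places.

Update rule: p ← p + [c·p·(1−p) − e·p]·Δt with Δt = 2.
step 1: Δp = -0.00845, p = 0.29055
step 2: Δp = -0.00737, p = 0.28318
step 3: Δp = -0.00647, p = 0.27671
step 4: Δp = -0.00571, p = 0.27100

0.271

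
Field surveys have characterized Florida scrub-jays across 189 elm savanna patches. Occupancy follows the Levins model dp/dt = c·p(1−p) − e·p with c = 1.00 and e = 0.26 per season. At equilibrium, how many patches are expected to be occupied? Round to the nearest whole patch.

p* = 1 − e/c = 1 − 0.26/1.00 = 0.7400.
Expected occupied patches = N × p* = 189 × 0.7400 = 139.86 ≈ 140.

140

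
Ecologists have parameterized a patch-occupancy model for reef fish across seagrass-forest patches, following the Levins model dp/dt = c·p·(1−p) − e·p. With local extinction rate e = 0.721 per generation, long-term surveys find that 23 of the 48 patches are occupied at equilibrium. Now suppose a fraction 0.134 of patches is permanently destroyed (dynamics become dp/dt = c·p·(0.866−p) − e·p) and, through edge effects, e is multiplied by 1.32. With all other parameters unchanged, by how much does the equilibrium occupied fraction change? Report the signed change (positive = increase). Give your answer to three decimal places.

-0.301

Observed p* = 23/48 = 0.47917.
Balance c(1−p*) = e gives c = e/(1 − 0.47917) = 0.721/0.52083 = 1.38433.
New p* = 0.866 − e/c = 0.866 − 0.95172/1.38433 = 0.17850.
Δp* = 0.17850 − 0.47917 = -0.30067.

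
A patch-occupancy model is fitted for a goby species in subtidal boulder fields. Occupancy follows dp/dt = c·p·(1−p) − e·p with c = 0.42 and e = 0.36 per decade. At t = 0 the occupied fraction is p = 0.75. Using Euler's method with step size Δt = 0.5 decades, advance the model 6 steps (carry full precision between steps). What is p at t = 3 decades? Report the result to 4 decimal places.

Update rule: p ← p + [c·p·(1−p) − e·p]·Δt with Δt = 0.5.
  1  |  dp/dt·Δt = -0.095625  |  p_1 = 0.654375
  2  |  dp/dt·Δt = -0.070292  |  p_2 = 0.584083
  3  |  dp/dt·Δt = -0.054120  |  p_3 = 0.529963
  4  |  dp/dt·Δt = -0.043082  |  p_4 = 0.486881
  5  |  dp/dt·Δt = -0.035175  |  p_5 = 0.451707
  6  |  dp/dt·Δt = -0.029297  |  p_6 = 0.422410

0.4224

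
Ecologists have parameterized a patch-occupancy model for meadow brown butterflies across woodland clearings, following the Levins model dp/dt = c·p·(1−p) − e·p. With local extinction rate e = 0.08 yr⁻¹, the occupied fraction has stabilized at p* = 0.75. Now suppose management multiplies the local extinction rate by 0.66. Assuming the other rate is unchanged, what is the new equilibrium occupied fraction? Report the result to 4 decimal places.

Balance c(1−p*) = e gives c = e/(1 − 0.75000) = 0.08/0.25000 = 0.32000.
New p* = 1 − e/c = 1 − 0.05280/0.32000 = 0.83500.

0.8350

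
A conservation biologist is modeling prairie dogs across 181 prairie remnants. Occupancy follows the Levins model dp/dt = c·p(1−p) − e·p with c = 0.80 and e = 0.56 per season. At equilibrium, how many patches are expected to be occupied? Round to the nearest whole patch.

p* = 1 − e/c = 1 − 0.56/0.80 = 0.3000.
Expected occupied patches = N × p* = 181 × 0.3000 = 54.30 ≈ 54.

54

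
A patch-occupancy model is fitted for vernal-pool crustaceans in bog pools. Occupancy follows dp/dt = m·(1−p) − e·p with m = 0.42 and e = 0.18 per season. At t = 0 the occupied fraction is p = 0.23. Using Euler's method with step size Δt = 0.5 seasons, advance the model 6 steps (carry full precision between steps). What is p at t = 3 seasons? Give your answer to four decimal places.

Update rule: p ← p + [m·(1−p) − e·p]·Δt with Δt = 0.5.
step 1: Δp = +0.14100, p = 0.37100
step 2: Δp = +0.09870, p = 0.46970
step 3: Δp = +0.06909, p = 0.53879
step 4: Δp = +0.04836, p = 0.58715
step 5: Δp = +0.03385, p = 0.62101
step 6: Δp = +0.02370, p = 0.64470

0.6447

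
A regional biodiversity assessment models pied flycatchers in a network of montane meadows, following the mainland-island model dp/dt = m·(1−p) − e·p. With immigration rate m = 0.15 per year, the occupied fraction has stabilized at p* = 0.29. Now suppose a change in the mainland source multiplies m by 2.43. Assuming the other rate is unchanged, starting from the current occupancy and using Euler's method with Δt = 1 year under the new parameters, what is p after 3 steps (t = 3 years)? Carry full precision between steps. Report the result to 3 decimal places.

Balance m(1−p*) = e·p* gives e = m(1−p*)/p* = 0.15×0.71000/0.29000 = 0.36724.
Starting from p₀ = 0.29000; update p ← p + (dp/dt)·Δt with the new parameters.
step 1: Δp = +0.15230, p = 0.44229
step 2: Δp = +0.04085, p = 0.48315
step 3: Δp = +0.01096, p = 0.49411

0.494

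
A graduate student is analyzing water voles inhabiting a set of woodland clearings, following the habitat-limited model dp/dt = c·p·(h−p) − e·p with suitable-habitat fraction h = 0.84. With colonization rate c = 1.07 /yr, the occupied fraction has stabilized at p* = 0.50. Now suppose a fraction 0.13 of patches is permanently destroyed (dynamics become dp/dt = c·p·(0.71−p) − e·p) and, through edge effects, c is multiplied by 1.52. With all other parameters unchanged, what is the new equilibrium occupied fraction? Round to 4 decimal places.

0.4863

Balance c(h−p*) = e gives e = 1.07×(0.84 − 0.50000) = 0.36380.
New p* = 0.71 − e/c = 0.71 − 0.36380/1.62640 = 0.48632.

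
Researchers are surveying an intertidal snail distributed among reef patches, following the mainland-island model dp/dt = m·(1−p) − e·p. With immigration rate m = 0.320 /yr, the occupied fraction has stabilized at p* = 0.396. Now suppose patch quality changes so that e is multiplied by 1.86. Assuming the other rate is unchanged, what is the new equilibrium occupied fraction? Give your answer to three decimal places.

Balance m(1−p*) = e·p* gives e = m(1−p*)/p* = 0.320×0.60400/0.39600 = 0.48808.
New p* = m/(m+e) = 0.32000/(0.32000+0.90783) = 0.26062.

0.261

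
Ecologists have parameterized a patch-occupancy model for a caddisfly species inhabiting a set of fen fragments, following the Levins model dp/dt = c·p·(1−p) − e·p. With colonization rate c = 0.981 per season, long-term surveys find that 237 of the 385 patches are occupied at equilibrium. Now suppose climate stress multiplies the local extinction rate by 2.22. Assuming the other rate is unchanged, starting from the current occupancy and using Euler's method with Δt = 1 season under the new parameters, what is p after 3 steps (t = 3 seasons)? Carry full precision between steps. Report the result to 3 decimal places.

0.238

Observed p* = 237/385 = 0.61558.
Balance c(1−p*) = e gives e = 0.981×(1 − 0.61558) = 0.37711.
Starting from p₀ = 0.61558; update p ← p + (dp/dt)·Δt with the new parameters.
  1  |  dp/dt·Δt = -0.283216  |  p_1 = 0.332369
  2  |  dp/dt·Δt = -0.060571  |  p_2 = 0.271797
  3  |  dp/dt·Δt = -0.033382  |  p_3 = 0.238415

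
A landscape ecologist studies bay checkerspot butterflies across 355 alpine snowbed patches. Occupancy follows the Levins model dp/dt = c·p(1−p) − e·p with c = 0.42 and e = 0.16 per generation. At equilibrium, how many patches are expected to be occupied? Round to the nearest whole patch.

p* = 1 − e/c = 1 − 0.16/0.42 = 0.6190.
Expected occupied patches = N × p* = 355 × 0.6190 = 219.76 ≈ 220.

220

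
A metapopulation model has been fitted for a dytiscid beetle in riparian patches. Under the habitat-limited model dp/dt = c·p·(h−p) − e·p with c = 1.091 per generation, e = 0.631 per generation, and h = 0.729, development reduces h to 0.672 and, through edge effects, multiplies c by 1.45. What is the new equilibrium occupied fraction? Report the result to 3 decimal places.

0.273

Before: p* = h − e/c = 0.729 − 0.631/1.091 = 0.729 − 0.5784 = 0.1506.
After: c = 1.58195, e = 0.631, h = 0.672; p* = 0.672 − 0.631/1.58195 = 0.2731.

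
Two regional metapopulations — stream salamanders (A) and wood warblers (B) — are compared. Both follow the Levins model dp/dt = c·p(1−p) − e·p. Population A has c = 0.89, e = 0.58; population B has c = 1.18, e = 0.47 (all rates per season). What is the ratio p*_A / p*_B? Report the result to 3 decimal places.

0.579

A: p*_A = 1 − 0.58/0.89 = 0.3483.
B: p*_B = 1 − 0.47/1.18 = 0.6017.
p*_A / p*_B = 0.3483/0.6017 = 0.5789.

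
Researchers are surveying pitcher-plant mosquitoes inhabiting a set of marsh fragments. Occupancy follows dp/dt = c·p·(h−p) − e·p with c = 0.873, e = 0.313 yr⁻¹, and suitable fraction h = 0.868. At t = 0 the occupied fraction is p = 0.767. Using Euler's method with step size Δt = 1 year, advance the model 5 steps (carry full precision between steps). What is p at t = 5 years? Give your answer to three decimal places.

Update rule: p ← p + [c·p·(h−p) − e·p]·Δt with Δt = 1.
t = 1: p = 0.76700 + (-0.17244) = 0.59456
t = 2: p = 0.59456 + (-0.04417) = 0.55039
t = 3: p = 0.55039 + (-0.01966) = 0.53073
t = 4: p = 0.53073 + (-0.00985) = 0.52088
t = 5: p = 0.52088 + (-0.00519) = 0.51569

0.516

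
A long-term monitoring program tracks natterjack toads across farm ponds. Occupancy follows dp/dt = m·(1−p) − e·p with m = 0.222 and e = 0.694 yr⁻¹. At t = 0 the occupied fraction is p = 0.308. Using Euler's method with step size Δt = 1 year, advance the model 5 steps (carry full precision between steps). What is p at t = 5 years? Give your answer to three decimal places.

0.242

Update rule: p ← p + [m·(1−p) − e·p]·Δt with Δt = 1.
  1  |  dp/dt·Δt = -0.060128  |  p_1 = 0.247872
  2  |  dp/dt·Δt = -0.005051  |  p_2 = 0.242821
  3  |  dp/dt·Δt = -0.000424  |  p_3 = 0.242397
  4  |  dp/dt·Δt = -0.000036  |  p_4 = 0.242361
  5  |  dp/dt·Δt = -0.000003  |  p_5 = 0.242358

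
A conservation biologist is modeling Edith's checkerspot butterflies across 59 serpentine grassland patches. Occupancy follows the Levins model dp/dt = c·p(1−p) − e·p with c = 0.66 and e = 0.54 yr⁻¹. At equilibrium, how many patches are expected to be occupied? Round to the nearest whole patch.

11

p* = 1 − e/c = 1 − 0.54/0.66 = 0.1818.
Expected occupied patches = N × p* = 59 × 0.1818 = 10.73 ≈ 11.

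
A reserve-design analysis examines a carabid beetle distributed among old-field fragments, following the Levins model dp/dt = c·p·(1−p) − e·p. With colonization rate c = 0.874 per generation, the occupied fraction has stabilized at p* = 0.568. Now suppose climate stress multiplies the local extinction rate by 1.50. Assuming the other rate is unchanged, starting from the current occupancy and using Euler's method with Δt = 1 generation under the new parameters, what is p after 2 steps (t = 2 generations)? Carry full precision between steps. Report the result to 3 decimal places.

Balance c(1−p*) = e gives e = 0.874×(1 − 0.56800) = 0.37757.
Starting from p₀ = 0.56800; update p ← p + (dp/dt)·Δt with the new parameters.
p: 0.56800 → 0.46077  (Δp = -0.10723)
p: 0.46077 → 0.41697  (Δp = -0.04380)

0.417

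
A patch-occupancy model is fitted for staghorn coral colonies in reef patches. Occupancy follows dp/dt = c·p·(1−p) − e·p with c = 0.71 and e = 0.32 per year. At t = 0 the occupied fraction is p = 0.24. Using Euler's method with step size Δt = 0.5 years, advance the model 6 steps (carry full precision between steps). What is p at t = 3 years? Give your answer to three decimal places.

Update rule: p ← p + [c·p·(1−p) − e·p]·Δt with Δt = 0.5.
step 1: Δp = +0.02635, p = 0.26635
step 2: Δp = +0.02675, p = 0.29311
step 3: Δp = +0.02666, p = 0.31976
step 4: Δp = +0.02606, p = 0.34582
step 5: Δp = +0.02498, p = 0.37080
step 6: Δp = +0.02350, p = 0.39429

0.394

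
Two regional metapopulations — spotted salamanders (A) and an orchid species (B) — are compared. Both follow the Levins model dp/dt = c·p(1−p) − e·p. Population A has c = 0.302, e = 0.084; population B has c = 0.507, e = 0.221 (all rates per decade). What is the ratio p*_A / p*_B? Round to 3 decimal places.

1.280

A: p*_A = 1 − 0.084/0.302 = 0.7219.
B: p*_B = 1 − 0.221/0.507 = 0.5641.
p*_A / p*_B = 0.7219/0.5641 = 1.2797.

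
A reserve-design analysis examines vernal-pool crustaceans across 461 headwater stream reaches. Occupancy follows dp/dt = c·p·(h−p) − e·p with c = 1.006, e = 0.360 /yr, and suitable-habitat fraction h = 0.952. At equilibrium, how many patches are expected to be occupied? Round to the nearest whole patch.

274

p* = h − e/c = 0.952 − 0.3579 = 0.5941.
Expected occupied patches = N × p* = 461 × 0.5941 = 273.90 ≈ 274.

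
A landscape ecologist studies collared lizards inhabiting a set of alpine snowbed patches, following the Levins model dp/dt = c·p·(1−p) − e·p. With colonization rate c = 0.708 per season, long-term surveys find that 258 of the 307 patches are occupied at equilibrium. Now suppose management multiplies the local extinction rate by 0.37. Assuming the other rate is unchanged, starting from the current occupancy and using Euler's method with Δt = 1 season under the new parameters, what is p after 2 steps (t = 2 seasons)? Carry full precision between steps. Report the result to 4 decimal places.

0.9262

Observed p* = 258/307 = 0.84039.
Balance c(1−p*) = e gives e = 0.708×(1 − 0.84039) = 0.11300.
Starting from p₀ = 0.84039; update p ← p + (dp/dt)·Δt with the new parameters.
p: 0.84039 → 0.90022  (Δp = +0.05983)
p: 0.90022 → 0.92618  (Δp = +0.02596)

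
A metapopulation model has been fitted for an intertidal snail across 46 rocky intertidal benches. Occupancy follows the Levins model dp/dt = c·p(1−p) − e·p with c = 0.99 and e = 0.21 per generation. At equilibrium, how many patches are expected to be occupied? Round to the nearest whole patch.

p* = 1 − e/c = 1 − 0.21/0.99 = 0.7879.
Expected occupied patches = N × p* = 46 × 0.7879 = 36.24 ≈ 36.

36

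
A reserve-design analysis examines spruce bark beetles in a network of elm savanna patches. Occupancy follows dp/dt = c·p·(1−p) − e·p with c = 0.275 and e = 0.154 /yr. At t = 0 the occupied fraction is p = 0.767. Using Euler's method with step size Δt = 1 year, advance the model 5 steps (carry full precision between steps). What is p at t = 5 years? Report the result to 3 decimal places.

0.560

Update rule: p ← p + [c·p·(1−p) − e·p]·Δt with Δt = 1.
t = 1: p = 0.76700 + (-0.06897) = 0.69803
t = 2: p = 0.69803 + (-0.04953) = 0.64850
t = 3: p = 0.64850 + (-0.03718) = 0.61131
t = 4: p = 0.61131 + (-0.02880) = 0.58251
t = 5: p = 0.58251 + (-0.02283) = 0.55968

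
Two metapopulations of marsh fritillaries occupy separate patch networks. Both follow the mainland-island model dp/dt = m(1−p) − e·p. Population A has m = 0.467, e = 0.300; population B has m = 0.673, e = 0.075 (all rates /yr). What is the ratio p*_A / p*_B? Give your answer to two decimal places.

0.68

A: p*_A = m/(m+e) = 0.467/0.7670 = 0.6089.
B: p*_B = 0.673/0.7480 = 0.8997.
p*_A / p*_B = 0.6089/0.8997 = 0.6767.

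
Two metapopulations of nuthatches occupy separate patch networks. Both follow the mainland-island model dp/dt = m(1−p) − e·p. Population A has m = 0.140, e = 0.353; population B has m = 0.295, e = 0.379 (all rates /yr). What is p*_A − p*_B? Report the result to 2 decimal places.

-0.15

A: p*_A = m/(m+e) = 0.140/0.4930 = 0.2840.
B: p*_B = 0.295/0.6740 = 0.4377.
p*_A − p*_B = 0.2840 − 0.4377 = -0.1537.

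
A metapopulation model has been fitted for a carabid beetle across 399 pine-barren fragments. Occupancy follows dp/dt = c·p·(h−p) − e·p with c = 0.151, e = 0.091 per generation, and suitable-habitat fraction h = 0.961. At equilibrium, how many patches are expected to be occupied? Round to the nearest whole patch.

143

p* = h − e/c = 0.961 − 0.6026 = 0.3584.
Expected occupied patches = N × p* = 399 × 0.3584 = 142.98 ≈ 143.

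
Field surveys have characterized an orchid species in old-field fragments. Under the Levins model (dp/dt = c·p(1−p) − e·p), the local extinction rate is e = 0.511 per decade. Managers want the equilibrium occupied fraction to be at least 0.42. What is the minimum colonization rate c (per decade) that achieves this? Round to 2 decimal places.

p* = 1 − e/c ≥ 0.42 requires e/c ≤ 0.5800, i.e. c ≥ e/0.5800.
c_min = 0.511/0.5800 = 0.8810.

0.88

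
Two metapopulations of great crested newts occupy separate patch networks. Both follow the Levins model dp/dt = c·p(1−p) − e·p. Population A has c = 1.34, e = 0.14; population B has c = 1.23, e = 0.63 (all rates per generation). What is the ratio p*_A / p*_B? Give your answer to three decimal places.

1.836

A: p*_A = 1 − 0.14/1.34 = 0.8955.
B: p*_B = 1 − 0.63/1.23 = 0.4878.
p*_A / p*_B = 0.8955/0.4878 = 1.8358.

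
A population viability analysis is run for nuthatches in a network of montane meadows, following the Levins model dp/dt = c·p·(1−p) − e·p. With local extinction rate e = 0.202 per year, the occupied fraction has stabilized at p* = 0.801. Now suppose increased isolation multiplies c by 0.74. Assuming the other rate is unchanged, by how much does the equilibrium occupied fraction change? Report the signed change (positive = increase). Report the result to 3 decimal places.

Balance c(1−p*) = e gives c = e/(1 − 0.80100) = 0.202/0.19900 = 1.01508.
New p* = 1 − e/c = 1 − 0.20200/0.75116 = 0.73108.
Δp* = 0.73108 − 0.80100 = -0.06992.

-0.070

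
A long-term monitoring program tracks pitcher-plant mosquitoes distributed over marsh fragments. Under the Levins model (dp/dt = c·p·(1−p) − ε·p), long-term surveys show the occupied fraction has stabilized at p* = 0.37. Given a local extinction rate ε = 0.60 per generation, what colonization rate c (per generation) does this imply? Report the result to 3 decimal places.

At equilibrium c(1−p*) = ε, so c = ε/(1−p*).
c = 0.60/(1 − 0.37) = 0.60/0.6300 = 0.9524.

0.952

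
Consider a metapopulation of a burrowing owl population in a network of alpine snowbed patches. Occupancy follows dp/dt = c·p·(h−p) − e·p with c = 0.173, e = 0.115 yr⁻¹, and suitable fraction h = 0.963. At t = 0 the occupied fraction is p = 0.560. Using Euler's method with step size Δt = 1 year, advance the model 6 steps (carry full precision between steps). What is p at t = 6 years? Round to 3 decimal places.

Update rule: p ← p + [c·p·(h−p) − e·p]·Δt with Δt = 1.
step 1: Δp = -0.02536, p = 0.53464
step 2: Δp = -0.02186, p = 0.51278
step 3: Δp = -0.01903, p = 0.49375
step 4: Δp = -0.01670, p = 0.47705
step 5: Δp = -0.01476, p = 0.46229
step 6: Δp = -0.01312, p = 0.44918

0.449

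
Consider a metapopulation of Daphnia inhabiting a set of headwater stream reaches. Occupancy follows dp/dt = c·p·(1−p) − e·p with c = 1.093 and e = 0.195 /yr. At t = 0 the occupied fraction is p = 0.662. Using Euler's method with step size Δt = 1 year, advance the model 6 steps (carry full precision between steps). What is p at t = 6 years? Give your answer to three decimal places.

0.822

Update rule: p ← p + [c·p·(1−p) − e·p]·Δt with Δt = 1.
t = 1: p = 0.66200 + (+0.11548) = 0.77748
t = 2: p = 0.77748 + (+0.03749) = 0.81496
t = 3: p = 0.81496 + (+0.00590) = 0.82087
t = 4: p = 0.82087 + (+0.00065) = 0.82152
t = 5: p = 0.82152 + (+0.00007) = 0.82158
t = 6: p = 0.82158 + (+0.00001) = 0.82159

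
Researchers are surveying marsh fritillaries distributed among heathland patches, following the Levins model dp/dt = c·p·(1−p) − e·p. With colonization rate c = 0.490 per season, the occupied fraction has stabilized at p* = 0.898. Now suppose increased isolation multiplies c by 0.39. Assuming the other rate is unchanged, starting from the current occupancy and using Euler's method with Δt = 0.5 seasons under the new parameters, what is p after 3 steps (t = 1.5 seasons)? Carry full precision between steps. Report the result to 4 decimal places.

Balance c(1−p*) = e gives e = 0.490×(1 − 0.89800) = 0.04998.
Starting from p₀ = 0.89800; update p ← p + (dp/dt)·Δt with the new parameters.
  1  |  dp/dt·Δt = -0.013689  |  p_1 = 0.884311
  2  |  dp/dt·Δt = -0.012324  |  p_2 = 0.871987
  3  |  dp/dt·Δt = -0.011125  |  p_3 = 0.860862

0.8609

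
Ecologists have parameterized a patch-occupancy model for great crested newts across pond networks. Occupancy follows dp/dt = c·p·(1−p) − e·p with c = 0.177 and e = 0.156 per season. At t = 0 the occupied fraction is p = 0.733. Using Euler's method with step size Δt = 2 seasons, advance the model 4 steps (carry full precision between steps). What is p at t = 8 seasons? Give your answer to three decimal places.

Update rule: p ← p + [c·p·(1−p) − e·p]·Δt with Δt = 2.
  1  |  dp/dt·Δt = -0.159414  |  p_1 = 0.573586
  2  |  dp/dt·Δt = -0.092376  |  p_2 = 0.481210
  3  |  dp/dt·Δt = -0.061763  |  p_3 = 0.419448
  4  |  dp/dt·Δt = -0.044665  |  p_4 = 0.374783

0.375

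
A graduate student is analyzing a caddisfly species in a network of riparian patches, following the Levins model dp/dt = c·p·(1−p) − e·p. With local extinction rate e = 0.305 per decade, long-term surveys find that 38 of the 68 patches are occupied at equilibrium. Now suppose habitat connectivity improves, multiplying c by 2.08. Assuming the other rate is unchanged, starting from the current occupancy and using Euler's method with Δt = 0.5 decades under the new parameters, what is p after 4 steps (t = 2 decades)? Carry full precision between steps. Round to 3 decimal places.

Observed p* = 38/68 = 0.55882.
Balance c(1−p*) = e gives c = e/(1 − 0.55882) = 0.305/0.44118 = 0.69133.
Starting from p₀ = 0.55882; update p ← p + (dp/dt)·Δt with the new parameters.
  1  |  dp/dt·Δt = +0.092038  |  p_1 = 0.650862
  2  |  dp/dt·Δt = +0.064127  |  p_2 = 0.714988
  3  |  dp/dt·Δt = +0.037479  |  p_3 = 0.752468
  4  |  dp/dt·Δt = +0.019167  |  p_4 = 0.771635

0.772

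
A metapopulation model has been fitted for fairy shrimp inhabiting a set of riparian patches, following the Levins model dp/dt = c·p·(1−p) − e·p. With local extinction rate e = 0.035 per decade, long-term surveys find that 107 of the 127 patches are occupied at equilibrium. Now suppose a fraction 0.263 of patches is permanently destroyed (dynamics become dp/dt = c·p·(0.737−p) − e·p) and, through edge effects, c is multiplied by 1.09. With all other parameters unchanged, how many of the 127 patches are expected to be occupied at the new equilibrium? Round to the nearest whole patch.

75

Observed p* = 107/127 = 0.84252.
Balance c(1−p*) = e gives c = e/(1 − 0.84252) = 0.035/0.15748 = 0.22225.
New p* = 0.737 − e/c = 0.737 − 0.03500/0.24225 = 0.59252.
Expected occupied = 127 × 0.59252 = 75.25 ≈ 75.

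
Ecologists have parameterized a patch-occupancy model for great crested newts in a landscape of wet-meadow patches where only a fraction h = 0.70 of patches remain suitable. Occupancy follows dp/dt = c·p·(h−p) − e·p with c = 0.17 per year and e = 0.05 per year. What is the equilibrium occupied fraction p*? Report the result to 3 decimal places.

Setting dp/dt = 0 and dividing by p* gives c·(h−p*) = e.
So p* = h − e/c = 0.70 − 0.05/0.17 = 0.70 − 0.2941 = 0.4059.

0.406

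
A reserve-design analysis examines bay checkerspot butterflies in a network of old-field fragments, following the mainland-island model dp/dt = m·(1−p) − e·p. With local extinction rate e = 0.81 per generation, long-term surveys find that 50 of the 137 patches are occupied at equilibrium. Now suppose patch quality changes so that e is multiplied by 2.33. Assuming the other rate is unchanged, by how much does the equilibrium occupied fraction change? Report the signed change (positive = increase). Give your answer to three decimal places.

-0.167

Observed p* = 50/137 = 0.36496.
Balance m(1−p*) = e·p* gives m = e·p*/(1−p*) = 0.81×0.36496/0.63504 = 0.46551.
New p* = m/(m+e) = 0.46551/(0.46551+1.88730) = 0.19785.
Δp* = 0.19785 − 0.36496 = -0.16711.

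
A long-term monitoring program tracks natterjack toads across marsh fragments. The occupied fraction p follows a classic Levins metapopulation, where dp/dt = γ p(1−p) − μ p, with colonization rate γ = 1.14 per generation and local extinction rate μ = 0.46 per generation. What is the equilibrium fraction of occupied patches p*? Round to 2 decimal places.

0.60

At equilibrium, colonization balances extinction: γ·p*·(1−p*) = μ·p*.
So p* = 1 − μ/γ = 1 − 0.46/1.14 = 1 − 0.4035 = 0.5965.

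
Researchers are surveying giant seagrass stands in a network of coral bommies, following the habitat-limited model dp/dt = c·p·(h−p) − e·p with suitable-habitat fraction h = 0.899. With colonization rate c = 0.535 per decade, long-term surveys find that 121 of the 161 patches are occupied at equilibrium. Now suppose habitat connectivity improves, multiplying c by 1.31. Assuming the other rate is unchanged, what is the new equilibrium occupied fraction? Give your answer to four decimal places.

Observed p* = 121/161 = 0.75155.
Balance c(h−p*) = e gives e = 0.535×(0.899 − 0.75155) = 0.07889.
New p* = 0.899 − e/c = 0.899 − 0.07889/0.70085 = 0.78644.

0.7864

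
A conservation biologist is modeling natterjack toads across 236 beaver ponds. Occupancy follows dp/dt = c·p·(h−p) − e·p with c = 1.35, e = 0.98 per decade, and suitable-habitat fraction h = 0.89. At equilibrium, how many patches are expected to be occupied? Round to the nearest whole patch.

p* = h − e/c = 0.89 − 0.7259 = 0.1641.
Expected occupied patches = N × p* = 236 × 0.1641 = 38.72 ≈ 39.

39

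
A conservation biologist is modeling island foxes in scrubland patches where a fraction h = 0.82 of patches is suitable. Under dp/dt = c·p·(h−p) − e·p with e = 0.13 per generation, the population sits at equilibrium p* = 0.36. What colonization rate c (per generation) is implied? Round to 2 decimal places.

At equilibrium c(h−p*) = e, so c = e/(h−p*).
c = 0.13/(0.82 − 0.36) = 0.13/0.4600 = 0.2826.

0.28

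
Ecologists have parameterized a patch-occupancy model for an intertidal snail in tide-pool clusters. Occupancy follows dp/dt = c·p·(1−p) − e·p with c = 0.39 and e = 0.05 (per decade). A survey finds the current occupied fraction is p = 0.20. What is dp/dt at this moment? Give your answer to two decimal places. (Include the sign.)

0.05

Colonization term: c·p·(1−p) = 0.39×0.20×0.8000 = 0.06240.
Extinction term: e·p = 0.01000.
dp/dt = 0.06240 − 0.01000 = 0.05240.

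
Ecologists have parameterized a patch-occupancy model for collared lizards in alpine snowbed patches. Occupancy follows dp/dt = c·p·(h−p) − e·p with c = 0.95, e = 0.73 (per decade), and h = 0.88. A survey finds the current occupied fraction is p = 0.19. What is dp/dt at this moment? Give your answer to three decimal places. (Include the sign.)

Colonization term: c·p·(h−p) = 0.95×0.19×0.6900 = 0.12454.
Extinction term: e·p = 0.13870.
dp/dt = 0.12454 − 0.13870 = -0.01416.

-0.014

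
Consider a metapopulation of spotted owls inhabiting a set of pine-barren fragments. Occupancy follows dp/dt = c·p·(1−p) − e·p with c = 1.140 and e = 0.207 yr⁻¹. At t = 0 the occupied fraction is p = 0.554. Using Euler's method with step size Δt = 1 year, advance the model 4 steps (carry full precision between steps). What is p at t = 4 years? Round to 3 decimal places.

0.818

Update rule: p ← p + [c·p·(1−p) − e·p]·Δt with Δt = 1.
t = 1: p = 0.55400 + (+0.16700) = 0.72100
t = 2: p = 0.72100 + (+0.08008) = 0.80107
t = 3: p = 0.80107 + (+0.01584) = 0.81692
t = 4: p = 0.81692 + (+0.00140) = 0.81832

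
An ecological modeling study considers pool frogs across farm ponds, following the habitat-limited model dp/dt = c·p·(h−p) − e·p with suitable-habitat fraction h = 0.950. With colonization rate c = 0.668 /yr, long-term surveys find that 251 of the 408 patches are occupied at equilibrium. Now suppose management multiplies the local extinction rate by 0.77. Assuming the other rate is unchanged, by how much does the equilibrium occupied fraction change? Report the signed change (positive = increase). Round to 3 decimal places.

0.077

Observed p* = 251/408 = 0.61520.
Balance c(h−p*) = e gives e = 0.668×(0.95 − 0.61520) = 0.22365.
New p* = 0.95 − e/c = 0.95 − 0.17221/0.66800 = 0.69220.
Δp* = 0.69220 − 0.61520 = +0.07700.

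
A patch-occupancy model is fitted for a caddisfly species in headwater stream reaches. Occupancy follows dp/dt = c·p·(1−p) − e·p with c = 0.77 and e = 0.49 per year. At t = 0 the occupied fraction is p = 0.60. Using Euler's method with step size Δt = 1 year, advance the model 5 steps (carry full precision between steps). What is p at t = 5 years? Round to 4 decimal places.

Update rule: p ← p + [c·p·(1−p) − e·p]·Δt with Δt = 1.
step 1: Δp = -0.10920, p = 0.49080
step 2: Δp = -0.04806, p = 0.44274
step 3: Δp = -0.02697, p = 0.41577
step 4: Δp = -0.01669, p = 0.39908
step 5: Δp = -0.01089, p = 0.38819

0.3882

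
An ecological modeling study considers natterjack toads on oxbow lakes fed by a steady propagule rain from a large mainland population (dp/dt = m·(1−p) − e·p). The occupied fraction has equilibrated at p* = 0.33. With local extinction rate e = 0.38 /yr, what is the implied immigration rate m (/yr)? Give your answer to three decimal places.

0.187

At equilibrium m(1−p*) = e·p*, so m = e·p*/(1−p*).
m = 0.38 × 0.33 / 0.6700 = 0.1254/0.6700 = 0.1872.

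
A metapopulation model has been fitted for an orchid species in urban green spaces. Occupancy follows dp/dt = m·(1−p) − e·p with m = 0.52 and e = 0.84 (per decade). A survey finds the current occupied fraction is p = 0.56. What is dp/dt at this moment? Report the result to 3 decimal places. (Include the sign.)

-0.242

Colonization term: m·(1−p) = 0.52×0.4400 = 0.22880.
Extinction term: e·p = 0.47040.
dp/dt = 0.22880 − 0.47040 = -0.24160.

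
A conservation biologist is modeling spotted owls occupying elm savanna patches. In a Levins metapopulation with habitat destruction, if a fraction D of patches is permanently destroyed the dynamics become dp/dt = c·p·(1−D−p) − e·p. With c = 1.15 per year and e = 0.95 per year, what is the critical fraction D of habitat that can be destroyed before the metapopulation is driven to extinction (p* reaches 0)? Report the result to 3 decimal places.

0.174

The nontrivial equilibrium is p* = (1−D) − e/c; extinction occurs when this hits zero.
So D_crit = 1 − e/c = 1 − 0.95/1.15 = 1 − 0.8261 = 0.1739.
This equals the undisturbed p*, a classic result of Lande's extension.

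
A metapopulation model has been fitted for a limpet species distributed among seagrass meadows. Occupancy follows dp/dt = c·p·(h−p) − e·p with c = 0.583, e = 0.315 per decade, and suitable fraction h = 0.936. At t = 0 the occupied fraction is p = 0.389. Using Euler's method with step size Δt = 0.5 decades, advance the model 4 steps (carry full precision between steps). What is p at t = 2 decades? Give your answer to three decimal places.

0.392

Update rule: p ← p + [c·p·(h−p) − e·p]·Δt with Δt = 0.5.
p: 0.38900 → 0.38976  (Δp = +0.00076)
p: 0.38976 → 0.39043  (Δp = +0.00067)
p: 0.39043 → 0.39103  (Δp = +0.00060)
p: 0.39103 → 0.39156  (Δp = +0.00053)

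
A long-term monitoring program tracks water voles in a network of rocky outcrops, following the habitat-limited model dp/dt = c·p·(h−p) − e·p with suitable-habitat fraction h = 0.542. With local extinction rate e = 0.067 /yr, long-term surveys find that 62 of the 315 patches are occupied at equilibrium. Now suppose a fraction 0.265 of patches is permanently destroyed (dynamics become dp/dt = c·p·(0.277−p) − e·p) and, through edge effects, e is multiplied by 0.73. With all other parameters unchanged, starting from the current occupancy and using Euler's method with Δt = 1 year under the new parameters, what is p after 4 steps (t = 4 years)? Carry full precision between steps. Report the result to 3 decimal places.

Observed p* = 62/315 = 0.19683.
Balance c(h−p*) = e gives c = e/(0.542 − 0.19683) = 0.067/0.34517 = 0.19410.
Starting from p₀ = 0.19683; update p ← p + (dp/dt)·Δt with the new parameters.
  1  |  dp/dt·Δt = -0.006564  |  p_1 = 0.190262
  2  |  dp/dt·Δt = -0.006102  |  p_2 = 0.184159
  3  |  dp/dt·Δt = -0.005689  |  p_3 = 0.178471
  4  |  dp/dt·Δt = -0.005316  |  p_4 = 0.173155

0.173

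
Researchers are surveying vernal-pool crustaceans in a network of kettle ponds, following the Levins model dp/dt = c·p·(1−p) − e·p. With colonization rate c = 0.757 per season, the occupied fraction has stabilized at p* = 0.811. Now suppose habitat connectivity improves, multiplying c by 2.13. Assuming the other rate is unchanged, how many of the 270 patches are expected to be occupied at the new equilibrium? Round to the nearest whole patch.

246

Balance c(1−p*) = e gives e = 0.757×(1 − 0.81100) = 0.14307.
New p* = 1 − e/c = 1 − 0.14307/1.61241 = 0.91127.
Expected occupied = 270 × 0.91127 = 246.04 ≈ 246.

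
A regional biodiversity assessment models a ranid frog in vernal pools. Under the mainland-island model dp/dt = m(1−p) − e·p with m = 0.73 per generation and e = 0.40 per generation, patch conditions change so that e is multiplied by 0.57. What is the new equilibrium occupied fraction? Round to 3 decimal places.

Before: p* = 0.73/(0.73+0.40) = 0.6460.
After: m = 0.73, e = 0.228; p* = 0.73/0.9580 = 0.7620.

0.762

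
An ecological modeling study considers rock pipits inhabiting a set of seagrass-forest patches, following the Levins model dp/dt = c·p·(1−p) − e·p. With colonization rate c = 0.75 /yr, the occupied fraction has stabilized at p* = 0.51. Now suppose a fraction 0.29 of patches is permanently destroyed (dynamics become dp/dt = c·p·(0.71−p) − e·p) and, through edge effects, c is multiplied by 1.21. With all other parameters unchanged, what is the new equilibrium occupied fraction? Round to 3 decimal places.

Balance c(1−p*) = e gives e = 0.75×(1 − 0.51000) = 0.36750.
New p* = 0.71 − e/c = 0.71 − 0.36750/0.90750 = 0.30504.

0.305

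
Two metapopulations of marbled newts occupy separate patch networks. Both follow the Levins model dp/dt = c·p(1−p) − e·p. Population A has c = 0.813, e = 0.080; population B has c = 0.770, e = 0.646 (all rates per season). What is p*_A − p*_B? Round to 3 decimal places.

0.741

A: p*_A = 1 − 0.080/0.813 = 0.9016.
B: p*_B = 1 − 0.646/0.770 = 0.1610.
p*_A − p*_B = 0.9016 − 0.1610 = 0.7406.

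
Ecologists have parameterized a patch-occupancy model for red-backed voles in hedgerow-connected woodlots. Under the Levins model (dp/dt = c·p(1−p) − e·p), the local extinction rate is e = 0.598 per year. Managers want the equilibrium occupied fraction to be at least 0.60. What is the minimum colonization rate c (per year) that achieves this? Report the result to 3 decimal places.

1.495

p* = 1 − e/c ≥ 0.60 requires e/c ≤ 0.4000, i.e. c ≥ e/0.4000.
c_min = 0.598/0.4000 = 1.4950.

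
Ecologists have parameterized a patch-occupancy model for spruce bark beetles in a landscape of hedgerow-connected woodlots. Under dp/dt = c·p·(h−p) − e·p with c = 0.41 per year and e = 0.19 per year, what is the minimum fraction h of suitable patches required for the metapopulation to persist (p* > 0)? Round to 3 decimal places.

p* = h − e/c is positive only when h > e/c.
h_min = e/c = 0.19/0.41 = 0.4634.

0.463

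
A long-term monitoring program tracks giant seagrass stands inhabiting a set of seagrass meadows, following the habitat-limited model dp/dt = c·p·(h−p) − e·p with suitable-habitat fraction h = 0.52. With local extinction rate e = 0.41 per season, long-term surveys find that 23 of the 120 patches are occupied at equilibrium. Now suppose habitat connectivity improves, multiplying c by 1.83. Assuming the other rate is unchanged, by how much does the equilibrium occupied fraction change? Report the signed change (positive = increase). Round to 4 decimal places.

0.1489

Observed p* = 23/120 = 0.19167.
Balance c(h−p*) = e gives c = e/(0.52 − 0.19167) = 0.41/0.32833 = 1.24874.
New p* = 0.52 − e/c = 0.52 − 0.41000/2.28519 = 0.34058.
Δp* = 0.34058 − 0.19167 = +0.14891.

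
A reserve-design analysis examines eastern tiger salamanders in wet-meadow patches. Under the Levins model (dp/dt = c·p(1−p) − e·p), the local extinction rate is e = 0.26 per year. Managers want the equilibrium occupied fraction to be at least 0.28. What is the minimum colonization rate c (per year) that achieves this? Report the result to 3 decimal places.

p* = 1 − e/c ≥ 0.28 requires e/c ≤ 0.7200, i.e. c ≥ e/0.7200.
c_min = 0.26/0.7200 = 0.3611.

0.361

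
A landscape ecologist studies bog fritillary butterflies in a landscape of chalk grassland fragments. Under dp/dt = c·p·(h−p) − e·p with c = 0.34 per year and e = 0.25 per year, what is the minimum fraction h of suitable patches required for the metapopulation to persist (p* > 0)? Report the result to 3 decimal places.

p* = h − e/c is positive only when h > e/c.
h_min = e/c = 0.25/0.34 = 0.7353.

0.735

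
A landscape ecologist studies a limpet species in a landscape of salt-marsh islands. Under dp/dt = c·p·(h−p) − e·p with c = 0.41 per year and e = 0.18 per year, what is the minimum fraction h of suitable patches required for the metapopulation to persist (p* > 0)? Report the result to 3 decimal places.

p* = h − e/c is positive only when h > e/c.
h_min = e/c = 0.18/0.41 = 0.4390.

0.439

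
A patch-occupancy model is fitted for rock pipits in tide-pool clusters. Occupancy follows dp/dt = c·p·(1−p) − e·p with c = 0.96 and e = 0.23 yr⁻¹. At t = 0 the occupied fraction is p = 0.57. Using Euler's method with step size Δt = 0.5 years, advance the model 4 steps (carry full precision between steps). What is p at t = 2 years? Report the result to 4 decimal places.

0.7163

Update rule: p ← p + [c·p·(1−p) − e·p]·Δt with Δt = 0.5.
t = 0.5: p = 0.57000 + (+0.05210) = 0.62210
t = 1: p = 0.62210 + (+0.04130) = 0.66340
t = 1.5: p = 0.66340 + (+0.03089) = 0.69429
t = 2: p = 0.69429 + (+0.02204) = 0.71633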